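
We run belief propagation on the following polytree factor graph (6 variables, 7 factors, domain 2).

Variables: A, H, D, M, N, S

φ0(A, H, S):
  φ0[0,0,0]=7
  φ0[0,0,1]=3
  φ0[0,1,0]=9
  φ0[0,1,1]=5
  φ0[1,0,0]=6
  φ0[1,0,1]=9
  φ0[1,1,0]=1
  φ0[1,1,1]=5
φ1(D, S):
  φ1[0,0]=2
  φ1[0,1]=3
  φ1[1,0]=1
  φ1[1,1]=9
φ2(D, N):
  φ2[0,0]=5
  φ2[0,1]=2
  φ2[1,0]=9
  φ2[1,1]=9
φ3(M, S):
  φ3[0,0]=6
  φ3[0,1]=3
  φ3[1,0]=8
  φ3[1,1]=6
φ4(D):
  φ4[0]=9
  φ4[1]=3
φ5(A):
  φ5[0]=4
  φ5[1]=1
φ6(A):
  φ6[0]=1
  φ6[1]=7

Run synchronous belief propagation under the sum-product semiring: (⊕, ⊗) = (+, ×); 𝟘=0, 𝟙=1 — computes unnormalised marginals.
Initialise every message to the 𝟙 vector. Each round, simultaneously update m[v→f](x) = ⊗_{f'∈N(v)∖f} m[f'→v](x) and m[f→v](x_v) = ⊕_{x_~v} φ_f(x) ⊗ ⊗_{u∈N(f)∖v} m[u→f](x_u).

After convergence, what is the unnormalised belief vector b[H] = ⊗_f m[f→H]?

init: all messages = 𝟙 over 2 values
r1 m[φ0→A] = [24, 21]
r1 m[φ0→H] = [25, 20]
r1 m[φ0→S] = [23, 22]
r1 m[φ1→D] = [5, 10]
r1 m[φ1→S] = [3, 12]
r1 m[φ2→D] = [7, 18]
r1 m[φ2→N] = [14, 11]
r1 m[φ3→M] = [9, 14]
r1 m[φ3→S] = [14, 9]
r1 m[φ4→D] = [9, 3]
r1 m[φ5→A] = [4, 1]
r1 m[φ6→A] = [1, 7]
r1 m[A→φ0] = [1, 1]
r1 m[A→φ5] = [1, 1]
r1 m[A→φ6] = [1, 1]
r1 m[H→φ0] = [1, 1]
r1 m[D→φ1] = [1, 1]
r1 m[D→φ2] = [1, 1]
r1 m[D→φ4] = [1, 1]
r1 m[M→φ3] = [1, 1]
r1 m[N→φ2] = [1, 1]
r1 m[S→φ0] = [1, 1]
r1 m[S→φ1] = [1, 1]
r1 m[S→φ3] = [1, 1]
r2 m[φ0→A] = [24, 21]
r2 m[φ0→H] = [25, 20]
r2 m[φ0→S] = [23, 22]
r2 m[φ1→D] = [5, 10]
r2 m[φ1→S] = [3, 12]
r2 m[φ2→D] = [7, 18]
r2 m[φ2→N] = [14, 11]
r2 m[φ3→M] = [9, 14]
r2 m[φ3→S] = [14, 9]
r2 m[φ4→D] = [9, 3]
r2 m[φ5→A] = [4, 1]
r2 m[φ6→A] = [1, 7]
r2 m[A→φ0] = [4, 7]
r2 m[A→φ5] = [24, 147]
r2 m[A→φ6] = [96, 21]
r2 m[H→φ0] = [1, 1]
r2 m[D→φ1] = [63, 54]
r2 m[D→φ2] = [45, 30]
r2 m[D→φ4] = [35, 180]
r2 m[M→φ3] = [1, 1]
r2 m[N→φ2] = [1, 1]
r2 m[S→φ0] = [42, 108]
r2 m[S→φ1] = [322, 198]
r2 m[S→φ3] = [69, 264]
r3 m[φ0→A] = [1536, 1806]
r3 m[φ0→H] = [11040, 7746]
r3 m[φ0→S] = [113, 130]
r3 m[φ1→D] = [1238, 2104]
r3 m[φ1→S] = [180, 675]
r3 m[φ2→D] = [7, 18]
r3 m[φ2→N] = [495, 360]
r3 m[φ3→M] = [1206, 2136]
r3 m[φ3→S] = [14, 9]
r3 m[φ4→D] = [9, 3]
r3 m[φ5→A] = [4, 1]
r3 m[φ6→A] = [1, 7]
r3 m[A→φ0] = [4, 7]
r3 m[A→φ5] = [24, 147]
r3 m[A→φ6] = [96, 21]
r3 m[H→φ0] = [1, 1]
r3 m[D→φ1] = [63, 54]
r3 m[D→φ2] = [45, 30]
r3 m[D→φ4] = [35, 180]
r3 m[M→φ3] = [1, 1]
r3 m[N→φ2] = [1, 1]
r3 m[S→φ0] = [42, 108]
r3 m[S→φ1] = [322, 198]
r3 m[S→φ3] = [69, 264]
r4 m[φ0→A] = [1536, 1806]
r4 m[φ0→H] = [11040, 7746]
r4 m[φ0→S] = [113, 130]
r4 m[φ1→D] = [1238, 2104]
r4 m[φ1→S] = [180, 675]
r4 m[φ2→D] = [7, 18]
r4 m[φ2→N] = [495, 360]
r4 m[φ3→M] = [1206, 2136]
r4 m[φ3→S] = [14, 9]
r4 m[φ4→D] = [9, 3]
r4 m[φ5→A] = [4, 1]
r4 m[φ6→A] = [1, 7]
r4 m[A→φ0] = [4, 7]
r4 m[A→φ5] = [1536, 12642]
r4 m[A→φ6] = [6144, 1806]
r4 m[H→φ0] = [1, 1]
r4 m[D→φ1] = [63, 54]
r4 m[D→φ2] = [11142, 6312]
r4 m[D→φ4] = [8666, 37872]
r4 m[M→φ3] = [1, 1]
r4 m[N→φ2] = [1, 1]
r4 m[S→φ0] = [2520, 6075]
r4 m[S→φ1] = [1582, 1170]
r4 m[S→φ3] = [20340, 87750]
r5 m[φ0→A] = [88920, 102690]
r5 m[φ0→H] = [632025, 442485]
r5 m[φ0→S] = [113, 130]
r5 m[φ1→D] = [6674, 12112]
r5 m[φ1→S] = [180, 675]
r5 m[φ2→D] = [7, 18]
r5 m[φ2→N] = [112518, 79092]
r5 m[φ3→M] = [385290, 689220]
r5 m[φ3→S] = [14, 9]
r5 m[φ4→D] = [9, 3]
r5 m[φ5→A] = [4, 1]
r5 m[φ6→A] = [1, 7]
r5 m[A→φ0] = [4, 7]
r5 m[A→φ5] = [1536, 12642]
r5 m[A→φ6] = [6144, 1806]
r5 m[H→φ0] = [1, 1]
r5 m[D→φ1] = [63, 54]
r5 m[D→φ2] = [11142, 6312]
r5 m[D→φ4] = [8666, 37872]
r5 m[M→φ3] = [1, 1]
r5 m[N→φ2] = [1, 1]
r5 m[S→φ0] = [2520, 6075]
r5 m[S→φ1] = [1582, 1170]
r5 m[S→φ3] = [20340, 87750]
r6 m[φ0→A] = [88920, 102690]
r6 m[φ0→H] = [632025, 442485]
r6 m[φ0→S] = [113, 130]
r6 m[φ1→D] = [6674, 12112]
r6 m[φ1→S] = [180, 675]
r6 m[φ2→D] = [7, 18]
r6 m[φ2→N] = [112518, 79092]
r6 m[φ3→M] = [385290, 689220]
r6 m[φ3→S] = [14, 9]
r6 m[φ4→D] = [9, 3]
r6 m[φ5→A] = [4, 1]
r6 m[φ6→A] = [1, 7]
r6 m[A→φ0] = [4, 7]
r6 m[A→φ5] = [88920, 718830]
r6 m[A→φ6] = [355680, 102690]
r6 m[H→φ0] = [1, 1]
r6 m[D→φ1] = [63, 54]
r6 m[D→φ2] = [60066, 36336]
r6 m[D→φ4] = [46718, 218016]
r6 m[M→φ3] = [1, 1]
r6 m[N→φ2] = [1, 1]
r6 m[S→φ0] = [2520, 6075]
r6 m[S→φ1] = [1582, 1170]
r6 m[S→φ3] = [20340, 87750]
r7 m[φ0→A] = [88920, 102690]
r7 m[φ0→H] = [632025, 442485]
r7 m[φ0→S] = [113, 130]
r7 m[φ1→D] = [6674, 12112]
r7 m[φ1→S] = [180, 675]
r7 m[φ2→D] = [7, 18]
r7 m[φ2→N] = [627354, 447156]
r7 m[φ3→M] = [385290, 689220]
r7 m[φ3→S] = [14, 9]
r7 m[φ4→D] = [9, 3]
r7 m[φ5→A] = [4, 1]
r7 m[φ6→A] = [1, 7]
r7 m[A→φ0] = [4, 7]
r7 m[A→φ5] = [88920, 718830]
r7 m[A→φ6] = [355680, 102690]
r7 m[H→φ0] = [1, 1]
r7 m[D→φ1] = [63, 54]
r7 m[D→φ2] = [60066, 36336]
r7 m[D→φ4] = [46718, 218016]
r7 m[M→φ3] = [1, 1]
r7 m[N→φ2] = [1, 1]
r7 m[S→φ0] = [2520, 6075]
r7 m[S→φ1] = [1582, 1170]
r7 m[S→φ3] = [20340, 87750]
r8 m[φ0→A] = [88920, 102690]
r8 m[φ0→H] = [632025, 442485]
r8 m[φ0→S] = [113, 130]
r8 m[φ1→D] = [6674, 12112]
r8 m[φ1→S] = [180, 675]
r8 m[φ2→D] = [7, 18]
r8 m[φ2→N] = [627354, 447156]
r8 m[φ3→M] = [385290, 689220]
r8 m[φ3→S] = [14, 9]
r8 m[φ4→D] = [9, 3]
r8 m[φ5→A] = [4, 1]
r8 m[φ6→A] = [1, 7]
r8 m[A→φ0] = [4, 7]
r8 m[A→φ5] = [88920, 718830]
r8 m[A→φ6] = [355680, 102690]
r8 m[H→φ0] = [1, 1]
r8 m[D→φ1] = [63, 54]
r8 m[D→φ2] = [60066, 36336]
r8 m[D→φ4] = [46718, 218016]
r8 m[M→φ3] = [1, 1]
r8 m[N→φ2] = [1, 1]
r8 m[S→φ0] = [2520, 6075]
r8 m[S→φ1] = [1582, 1170]
r8 m[S→φ3] = [20340, 87750]
fixed point reached at round 8
b[H] = ⊗ incoming = [632025, 442485]

b[H] = [632025, 442485]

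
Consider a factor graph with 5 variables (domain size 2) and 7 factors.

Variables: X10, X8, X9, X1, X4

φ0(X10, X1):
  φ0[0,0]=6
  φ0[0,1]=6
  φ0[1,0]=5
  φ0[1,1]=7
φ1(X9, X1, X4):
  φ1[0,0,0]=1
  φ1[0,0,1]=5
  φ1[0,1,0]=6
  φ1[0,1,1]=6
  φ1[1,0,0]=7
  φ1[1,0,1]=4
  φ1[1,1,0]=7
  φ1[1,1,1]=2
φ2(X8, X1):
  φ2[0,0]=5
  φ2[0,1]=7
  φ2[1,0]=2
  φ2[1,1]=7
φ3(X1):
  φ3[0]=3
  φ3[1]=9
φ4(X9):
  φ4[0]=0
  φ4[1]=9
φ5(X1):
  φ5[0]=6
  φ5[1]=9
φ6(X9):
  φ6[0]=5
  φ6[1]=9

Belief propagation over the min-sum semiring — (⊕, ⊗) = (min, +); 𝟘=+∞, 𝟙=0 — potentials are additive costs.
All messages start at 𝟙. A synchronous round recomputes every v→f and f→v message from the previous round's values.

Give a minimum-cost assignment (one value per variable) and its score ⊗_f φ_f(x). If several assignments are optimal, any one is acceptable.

assignment: (X10=1, X8=1, X9=0, X1=0, X4=0); score = 22

init: all messages = 𝟙 over 2 values
r1 m[φ0→X10] = [6, 5]
r1 m[φ0→X1] = [5, 6]
r1 m[φ1→X9] = [1, 2]
r1 m[φ1→X1] = [1, 2]
r1 m[φ1→X4] = [1, 2]
r1 m[φ2→X8] = [5, 2]
r1 m[φ2→X1] = [2, 7]
r1 m[φ3→X1] = [3, 9]
r1 m[φ4→X9] = [0, 9]
r1 m[φ5→X1] = [6, 9]
r1 m[φ6→X9] = [5, 9]
r1 m[X10→φ0] = [0, 0]
r1 m[X8→φ2] = [0, 0]
r1 m[X9→φ1] = [0, 0]
r1 m[X9→φ4] = [0, 0]
r1 m[X9→φ6] = [0, 0]
r1 m[X1→φ0] = [0, 0]
r1 m[X1→φ1] = [0, 0]
r1 m[X1→φ2] = [0, 0]
r1 m[X1→φ3] = [0, 0]
r1 m[X1→φ5] = [0, 0]
r1 m[X4→φ1] = [0, 0]
r2 m[φ0→X10] = [6, 5]
r2 m[φ0→X1] = [5, 6]
r2 m[φ1→X9] = [1, 2]
r2 m[φ1→X1] = [1, 2]
r2 m[φ1→X4] = [1, 2]
r2 m[φ2→X8] = [5, 2]
r2 m[φ2→X1] = [2, 7]
r2 m[φ3→X1] = [3, 9]
r2 m[φ4→X9] = [0, 9]
r2 m[φ5→X1] = [6, 9]
r2 m[φ6→X9] = [5, 9]
r2 m[X10→φ0] = [0, 0]
r2 m[X8→φ2] = [0, 0]
r2 m[X9→φ1] = [5, 18]
r2 m[X9→φ4] = [6, 11]
r2 m[X9→φ6] = [1, 11]
r2 m[X1→φ0] = [12, 27]
r2 m[X1→φ1] = [16, 31]
r2 m[X1→φ2] = [15, 26]
r2 m[X1→φ3] = [14, 24]
r2 m[X1→φ5] = [11, 24]
r2 m[X4→φ1] = [0, 0]
r3 m[φ0→X10] = [18, 17]
r3 m[φ0→X1] = [5, 6]
r3 m[φ1→X9] = [17, 20]
r3 m[φ1→X1] = [6, 11]
r3 m[φ1→X4] = [22, 26]
r3 m[φ2→X8] = [20, 17]
r3 m[φ2→X1] = [2, 7]
r3 m[φ3→X1] = [3, 9]
r3 m[φ4→X9] = [0, 9]
r3 m[φ5→X1] = [6, 9]
r3 m[φ6→X9] = [5, 9]
r3 m[X10→φ0] = [0, 0]
r3 m[X8→φ2] = [0, 0]
r3 m[X9→φ1] = [5, 18]
r3 m[X9→φ4] = [6, 11]
r3 m[X9→φ6] = [1, 11]
r3 m[X1→φ0] = [12, 27]
r3 m[X1→φ1] = [16, 31]
r3 m[X1→φ2] = [15, 26]
r3 m[X1→φ3] = [14, 24]
r3 m[X1→φ5] = [11, 24]
r3 m[X4→φ1] = [0, 0]
r4 m[φ0→X10] = [18, 17]
r4 m[φ0→X1] = [5, 6]
r4 m[φ1→X9] = [17, 20]
r4 m[φ1→X1] = [6, 11]
r4 m[φ1→X4] = [22, 26]
r4 m[φ2→X8] = [20, 17]
r4 m[φ2→X1] = [2, 7]
r4 m[φ3→X1] = [3, 9]
r4 m[φ4→X9] = [0, 9]
r4 m[φ5→X1] = [6, 9]
r4 m[φ6→X9] = [5, 9]
r4 m[X10→φ0] = [0, 0]
r4 m[X8→φ2] = [0, 0]
r4 m[X9→φ1] = [5, 18]
r4 m[X9→φ4] = [22, 29]
r4 m[X9→φ6] = [17, 29]
r4 m[X1→φ0] = [17, 36]
r4 m[X1→φ1] = [16, 31]
r4 m[X1→φ2] = [20, 35]
r4 m[X1→φ3] = [19, 33]
r4 m[X1→φ5] = [16, 33]
r4 m[X4→φ1] = [0, 0]
r5 m[φ0→X10] = [23, 22]
r5 m[φ0→X1] = [5, 6]
r5 m[φ1→X9] = [17, 20]
r5 m[φ1→X1] = [6, 11]
r5 m[φ1→X4] = [22, 26]
r5 m[φ2→X8] = [25, 22]
r5 m[φ2→X1] = [2, 7]
r5 m[φ3→X1] = [3, 9]
r5 m[φ4→X9] = [0, 9]
r5 m[φ5→X1] = [6, 9]
r5 m[φ6→X9] = [5, 9]
r5 m[X10→φ0] = [0, 0]
r5 m[X8→φ2] = [0, 0]
r5 m[X9→φ1] = [5, 18]
r5 m[X9→φ4] = [22, 29]
r5 m[X9→φ6] = [17, 29]
r5 m[X1→φ0] = [17, 36]
r5 m[X1→φ1] = [16, 31]
r5 m[X1→φ2] = [20, 35]
r5 m[X1→φ3] = [19, 33]
r5 m[X1→φ5] = [16, 33]
r5 m[X4→φ1] = [0, 0]
r6 m[φ0→X10] = [23, 22]
r6 m[φ0→X1] = [5, 6]
r6 m[φ1→X9] = [17, 20]
r6 m[φ1→X1] = [6, 11]
r6 m[φ1→X4] = [22, 26]
r6 m[φ2→X8] = [25, 22]
r6 m[φ2→X1] = [2, 7]
r6 m[φ3→X1] = [3, 9]
r6 m[φ4→X9] = [0, 9]
r6 m[φ5→X1] = [6, 9]
r6 m[φ6→X9] = [5, 9]
r6 m[X10→φ0] = [0, 0]
r6 m[X8→φ2] = [0, 0]
r6 m[X9→φ1] = [5, 18]
r6 m[X9→φ4] = [22, 29]
r6 m[X9→φ6] = [17, 29]
r6 m[X1→φ0] = [17, 36]
r6 m[X1→φ1] = [16, 31]
r6 m[X1→φ2] = [20, 35]
r6 m[X1→φ3] = [19, 33]
r6 m[X1→φ5] = [16, 33]
r6 m[X4→φ1] = [0, 0]
fixed point reached at round 6
traceback from X10: (X10=1, X8=1, X9=0, X1=0, X4=0), score=22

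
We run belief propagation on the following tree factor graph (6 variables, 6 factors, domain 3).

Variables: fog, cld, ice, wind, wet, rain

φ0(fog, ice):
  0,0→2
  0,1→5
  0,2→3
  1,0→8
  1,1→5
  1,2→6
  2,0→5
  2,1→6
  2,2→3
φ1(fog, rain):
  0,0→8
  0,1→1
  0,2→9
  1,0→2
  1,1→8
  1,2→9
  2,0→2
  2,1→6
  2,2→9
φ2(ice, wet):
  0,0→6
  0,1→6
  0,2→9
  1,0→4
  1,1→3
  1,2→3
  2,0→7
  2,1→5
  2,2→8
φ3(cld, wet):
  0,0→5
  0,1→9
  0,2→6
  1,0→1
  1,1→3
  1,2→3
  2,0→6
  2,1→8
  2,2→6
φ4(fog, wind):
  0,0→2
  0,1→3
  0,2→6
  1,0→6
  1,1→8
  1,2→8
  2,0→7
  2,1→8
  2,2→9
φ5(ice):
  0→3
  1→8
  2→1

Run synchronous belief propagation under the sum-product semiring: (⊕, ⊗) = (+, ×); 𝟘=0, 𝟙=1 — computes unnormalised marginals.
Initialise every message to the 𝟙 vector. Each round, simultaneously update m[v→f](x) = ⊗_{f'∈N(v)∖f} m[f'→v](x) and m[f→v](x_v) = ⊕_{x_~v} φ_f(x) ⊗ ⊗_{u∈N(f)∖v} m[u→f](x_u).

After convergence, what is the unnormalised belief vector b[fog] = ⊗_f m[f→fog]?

init: all messages = 𝟙 over 3 values
r1 m[φ0→fog] = [10, 19, 14]
r1 m[φ0→ice] = [15, 16, 12]
r1 m[φ1→fog] = [18, 19, 17]
r1 m[φ1→rain] = [12, 15, 27]
r1 m[φ2→ice] = [21, 10, 20]
r1 m[φ2→wet] = [17, 14, 20]
r1 m[φ3→cld] = [20, 7, 20]
r1 m[φ3→wet] = [12, 20, 15]
r1 m[φ4→fog] = [11, 22, 24]
r1 m[φ4→wind] = [15, 19, 23]
r1 m[φ5→ice] = [3, 8, 1]
r1 m[fog→φ0] = [1, 1, 1]
r1 m[fog→φ1] = [1, 1, 1]
r1 m[fog→φ4] = [1, 1, 1]
r1 m[cld→φ3] = [1, 1, 1]
r1 m[ice→φ0] = [1, 1, 1]
r1 m[ice→φ2] = [1, 1, 1]
r1 m[ice→φ5] = [1, 1, 1]
r1 m[wind→φ4] = [1, 1, 1]
r1 m[wet→φ2] = [1, 1, 1]
r1 m[wet→φ3] = [1, 1, 1]
r1 m[rain→φ1] = [1, 1, 1]
r2 m[φ0→fog] = [10, 19, 14]
r2 m[φ0→ice] = [15, 16, 12]
r2 m[φ1→fog] = [18, 19, 17]
r2 m[φ1→rain] = [12, 15, 27]
r2 m[φ2→ice] = [21, 10, 20]
r2 m[φ2→wet] = [17, 14, 20]
r2 m[φ3→cld] = [20, 7, 20]
r2 m[φ3→wet] = [12, 20, 15]
r2 m[φ4→fog] = [11, 22, 24]
r2 m[φ4→wind] = [15, 19, 23]
r2 m[φ5→ice] = [3, 8, 1]
r2 m[fog→φ0] = [198, 418, 408]
r2 m[fog→φ1] = [110, 418, 336]
r2 m[fog→φ4] = [180, 361, 238]
r2 m[cld→φ3] = [1, 1, 1]
r2 m[ice→φ0] = [63, 80, 20]
r2 m[ice→φ2] = [45, 128, 12]
r2 m[ice→φ5] = [315, 160, 240]
r2 m[wind→φ4] = [1, 1, 1]
r2 m[wet→φ2] = [12, 20, 15]
r2 m[wet→φ3] = [17, 14, 20]
r2 m[rain→φ1] = [1, 1, 1]
r3 m[φ0→fog] = [586, 1024, 855]
r3 m[φ0→ice] = [5780, 5528, 4326]
r3 m[φ1→fog] = [18, 19, 17]
r3 m[φ1→rain] = [2388, 5470, 7776]
r3 m[φ2→ice] = [327, 153, 304]
r3 m[φ2→wet] = [866, 714, 885]
r3 m[φ3→cld] = [331, 119, 334]
r3 m[φ3→wet] = [12, 20, 15]
r3 m[φ4→fog] = [11, 22, 24]
r3 m[φ4→wind] = [4192, 5332, 6110]
r3 m[φ5→ice] = [3, 8, 1]
r3 m[fog→φ0] = [198, 418, 408]
r3 m[fog→φ1] = [110, 418, 336]
r3 m[fog→φ4] = [180, 361, 238]
r3 m[cld→φ3] = [1, 1, 1]
r3 m[ice→φ0] = [63, 80, 20]
r3 m[ice→φ2] = [45, 128, 12]
r3 m[ice→φ5] = [315, 160, 240]
r3 m[wind→φ4] = [1, 1, 1]
r3 m[wet→φ2] = [12, 20, 15]
r3 m[wet→φ3] = [17, 14, 20]
r3 m[rain→φ1] = [1, 1, 1]
r4 m[φ0→fog] = [586, 1024, 855]
r4 m[φ0→ice] = [5780, 5528, 4326]
r4 m[φ1→fog] = [18, 19, 17]
r4 m[φ1→rain] = [2388, 5470, 7776]
r4 m[φ2→ice] = [327, 153, 304]
r4 m[φ2→wet] = [866, 714, 885]
r4 m[φ3→cld] = [331, 119, 334]
r4 m[φ3→wet] = [12, 20, 15]
r4 m[φ4→fog] = [11, 22, 24]
r4 m[φ4→wind] = [4192, 5332, 6110]
r4 m[φ5→ice] = [3, 8, 1]
r4 m[fog→φ0] = [198, 418, 408]
r4 m[fog→φ1] = [6446, 22528, 20520]
r4 m[fog→φ4] = [10548, 19456, 14535]
r4 m[cld→φ3] = [1, 1, 1]
r4 m[ice→φ0] = [981, 1224, 304]
r4 m[ice→φ2] = [17340, 44224, 4326]
r4 m[ice→φ5] = [1890060, 845784, 1315104]
r4 m[wind→φ4] = [1, 1, 1]
r4 m[wet→φ2] = [12, 20, 15]
r4 m[wet→φ3] = [866, 714, 885]
r4 m[rain→φ1] = [1, 1, 1]
r5 m[φ0→fog] = [8994, 15792, 13161]
r5 m[φ0→ice] = [5780, 5528, 4326]
r5 m[φ1→fog] = [18, 19, 17]
r5 m[φ1→rain] = [137664, 309790, 445446]
r5 m[φ2→ice] = [327, 153, 304]
r5 m[φ2→wet] = [311218, 258342, 323340]
r5 m[φ3→cld] = [16066, 5663, 16218]
r5 m[φ3→wet] = [12, 20, 15]
r5 m[φ4→fog] = [11, 22, 24]
r5 m[φ4→wind] = [239577, 303572, 349751]
r5 m[φ5→ice] = [3, 8, 1]
r5 m[fog→φ0] = [198, 418, 408]
r5 m[fog→φ1] = [6446, 22528, 20520]
r5 m[fog→φ4] = [10548, 19456, 14535]
r5 m[cld→φ3] = [1, 1, 1]
r5 m[ice→φ0] = [981, 1224, 304]
r5 m[ice→φ2] = [17340, 44224, 4326]
r5 m[ice→φ5] = [1890060, 845784, 1315104]
r5 m[wind→φ4] = [1, 1, 1]
r5 m[wet→φ2] = [12, 20, 15]
r5 m[wet→φ3] = [866, 714, 885]
r5 m[rain→φ1] = [1, 1, 1]
r6 m[φ0→fog] = [8994, 15792, 13161]
r6 m[φ0→ice] = [5780, 5528, 4326]
r6 m[φ1→fog] = [18, 19, 17]
r6 m[φ1→rain] = [137664, 309790, 445446]
r6 m[φ2→ice] = [327, 153, 304]
r6 m[φ2→wet] = [311218, 258342, 323340]
r6 m[φ3→cld] = [16066, 5663, 16218]
r6 m[φ3→wet] = [12, 20, 15]
r6 m[φ4→fog] = [11, 22, 24]
r6 m[φ4→wind] = [239577, 303572, 349751]
r6 m[φ5→ice] = [3, 8, 1]
r6 m[fog→φ0] = [198, 418, 408]
r6 m[fog→φ1] = [98934, 347424, 315864]
r6 m[fog→φ4] = [161892, 300048, 223737]
r6 m[cld→φ3] = [1, 1, 1]
r6 m[ice→φ0] = [981, 1224, 304]
r6 m[ice→φ2] = [17340, 44224, 4326]
r6 m[ice→φ5] = [1890060, 845784, 1315104]
r6 m[wind→φ4] = [1, 1, 1]
r6 m[wet→φ2] = [12, 20, 15]
r6 m[wet→φ3] = [311218, 258342, 323340]
r6 m[rain→φ1] = [1, 1, 1]
r7 m[φ0→fog] = [8994, 15792, 13161]
r7 m[φ0→ice] = [5780, 5528, 4326]
r7 m[φ1→fog] = [18, 19, 17]
r7 m[φ1→rain] = [2118048, 4773510, 6859998]
r7 m[φ2→ice] = [327, 153, 304]
r7 m[φ2→wet] = [311218, 258342, 323340]
r7 m[φ3→cld] = [5821208, 2056264, 5874084]
r7 m[φ3→wet] = [12, 20, 15]
r7 m[φ4→fog] = [11, 22, 24]
r7 m[φ4→wind] = [3690231, 4675956, 5385369]
r7 m[φ5→ice] = [3, 8, 1]
r7 m[fog→φ0] = [198, 418, 408]
r7 m[fog→φ1] = [98934, 347424, 315864]
r7 m[fog→φ4] = [161892, 300048, 223737]
r7 m[cld→φ3] = [1, 1, 1]
r7 m[ice→φ0] = [981, 1224, 304]
r7 m[ice→φ2] = [17340, 44224, 4326]
r7 m[ice→φ5] = [1890060, 845784, 1315104]
r7 m[wind→φ4] = [1, 1, 1]
r7 m[wet→φ2] = [12, 20, 15]
r7 m[wet→φ3] = [311218, 258342, 323340]
r7 m[rain→φ1] = [1, 1, 1]
r8 m[φ0→fog] = [8994, 15792, 13161]
r8 m[φ0→ice] = [5780, 5528, 4326]
r8 m[φ1→fog] = [18, 19, 17]
r8 m[φ1→rain] = [2118048, 4773510, 6859998]
r8 m[φ2→ice] = [327, 153, 304]
r8 m[φ2→wet] = [311218, 258342, 323340]
r8 m[φ3→cld] = [5821208, 2056264, 5874084]
r8 m[φ3→wet] = [12, 20, 15]
r8 m[φ4→fog] = [11, 22, 24]
r8 m[φ4→wind] = [3690231, 4675956, 5385369]
r8 m[φ5→ice] = [3, 8, 1]
r8 m[fog→φ0] = [198, 418, 408]
r8 m[fog→φ1] = [98934, 347424, 315864]
r8 m[fog→φ4] = [161892, 300048, 223737]
r8 m[cld→φ3] = [1, 1, 1]
r8 m[ice→φ0] = [981, 1224, 304]
r8 m[ice→φ2] = [17340, 44224, 4326]
r8 m[ice→φ5] = [1890060, 845784, 1315104]
r8 m[wind→φ4] = [1, 1, 1]
r8 m[wet→φ2] = [12, 20, 15]
r8 m[wet→φ3] = [311218, 258342, 323340]
r8 m[rain→φ1] = [1, 1, 1]
fixed point reached at round 8
b[fog] = ⊗ incoming = [1780812, 6601056, 5369688]

b[fog] = [1780812, 6601056, 5369688]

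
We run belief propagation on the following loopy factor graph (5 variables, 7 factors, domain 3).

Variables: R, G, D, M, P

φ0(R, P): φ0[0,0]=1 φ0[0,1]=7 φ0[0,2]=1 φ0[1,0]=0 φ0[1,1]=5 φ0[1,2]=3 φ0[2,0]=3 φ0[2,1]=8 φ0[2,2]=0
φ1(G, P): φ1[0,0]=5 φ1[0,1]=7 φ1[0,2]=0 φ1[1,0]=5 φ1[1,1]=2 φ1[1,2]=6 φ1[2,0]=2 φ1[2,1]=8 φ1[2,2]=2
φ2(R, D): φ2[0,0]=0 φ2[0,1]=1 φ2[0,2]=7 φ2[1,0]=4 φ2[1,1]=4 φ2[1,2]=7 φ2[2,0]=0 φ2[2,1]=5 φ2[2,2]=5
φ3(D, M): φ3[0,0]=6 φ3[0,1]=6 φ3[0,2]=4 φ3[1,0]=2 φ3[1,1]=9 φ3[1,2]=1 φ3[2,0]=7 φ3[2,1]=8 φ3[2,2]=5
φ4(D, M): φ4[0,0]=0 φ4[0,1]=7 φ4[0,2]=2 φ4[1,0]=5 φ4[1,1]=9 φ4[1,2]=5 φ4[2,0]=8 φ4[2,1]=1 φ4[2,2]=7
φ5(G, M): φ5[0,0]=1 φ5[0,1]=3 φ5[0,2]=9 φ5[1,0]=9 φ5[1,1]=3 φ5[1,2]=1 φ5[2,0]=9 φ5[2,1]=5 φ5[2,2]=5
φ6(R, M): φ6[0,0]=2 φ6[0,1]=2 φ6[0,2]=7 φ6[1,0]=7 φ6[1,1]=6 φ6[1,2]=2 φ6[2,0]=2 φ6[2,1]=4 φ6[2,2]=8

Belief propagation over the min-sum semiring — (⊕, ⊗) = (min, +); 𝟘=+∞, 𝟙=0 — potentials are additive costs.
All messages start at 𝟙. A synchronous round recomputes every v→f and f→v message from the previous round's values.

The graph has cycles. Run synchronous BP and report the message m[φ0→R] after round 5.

message @ round 5 = [2, 4, 1]

init: all messages = 𝟙 over 3 values
r1 m[φ0→R] = [1, 0, 0]
r1 m[φ0→P] = [0, 5, 0]
r1 m[φ1→G] = [0, 2, 2]
r1 m[φ1→P] = [2, 2, 0]
r1 m[φ2→R] = [0, 4, 0]
r1 m[φ2→D] = [0, 1, 5]
r1 m[φ3→D] = [4, 1, 5]
r1 m[φ3→M] = [2, 6, 1]
r1 m[φ4→D] = [0, 5, 1]
r1 m[φ4→M] = [0, 1, 2]
r1 m[φ5→G] = [1, 1, 5]
r1 m[φ5→M] = [1, 3, 1]
r1 m[φ6→R] = [2, 2, 2]
r1 m[φ6→M] = [2, 2, 2]
r1 m[R→φ0] = [0, 0, 0]
r1 m[R→φ2] = [0, 0, 0]
r1 m[R→φ6] = [0, 0, 0]
r1 m[G→φ1] = [0, 0, 0]
r1 m[G→φ5] = [0, 0, 0]
r1 m[D→φ2] = [0, 0, 0]
r1 m[D→φ3] = [0, 0, 0]
r1 m[D→φ4] = [0, 0, 0]
r1 m[M→φ3] = [0, 0, 0]
r1 m[M→φ4] = [0, 0, 0]
r1 m[M→φ5] = [0, 0, 0]
r1 m[M→φ6] = [0, 0, 0]
r1 m[P→φ0] = [0, 0, 0]
r1 m[P→φ1] = [0, 0, 0]
r2 m[φ0→R] = [1, 0, 0]
r2 m[φ0→P] = [0, 5, 0]
r2 m[φ1→G] = [0, 2, 2]
r2 m[φ1→P] = [2, 2, 0]
r2 m[φ2→R] = [0, 4, 0]
r2 m[φ2→D] = [0, 1, 5]
r2 m[φ3→D] = [4, 1, 5]
r2 m[φ3→M] = [2, 6, 1]
r2 m[φ4→D] = [0, 5, 1]
r2 m[φ4→M] = [0, 1, 2]
r2 m[φ5→G] = [1, 1, 5]
r2 m[φ5→M] = [1, 3, 1]
r2 m[φ6→R] = [2, 2, 2]
r2 m[φ6→M] = [2, 2, 2]
r2 m[R→φ0] = [2, 6, 2]
r2 m[R→φ2] = [3, 2, 2]
r2 m[R→φ6] = [1, 4, 0]
r2 m[G→φ1] = [1, 1, 5]
r2 m[G→φ5] = [0, 2, 2]
r2 m[D→φ2] = [4, 6, 6]
r2 m[D→φ3] = [0, 6, 6]
r2 m[D→φ4] = [4, 2, 10]
r2 m[M→φ3] = [3, 6, 5]
r2 m[M→φ4] = [5, 11, 4]
r2 m[M→φ5] = [4, 9, 5]
r2 m[M→φ6] = [3, 10, 4]
r2 m[P→φ0] = [2, 2, 0]
r2 m[P→φ1] = [0, 5, 0]
r3 m[φ0→R] = [1, 2, 0]
r3 m[φ0→P] = [3, 9, 2]
r3 m[φ1→G] = [0, 5, 2]
r3 m[φ1→P] = [6, 3, 1]
r3 m[φ2→R] = [4, 8, 4]
r3 m[φ2→D] = [2, 4, 7]
r3 m[φ3→D] = [9, 5, 10]
r3 m[φ3→M] = [6, 6, 4]
r3 m[φ4→D] = [5, 9, 11]
r3 m[φ4→M] = [4, 11, 6]
r3 m[φ5→G] = [5, 6, 10]
r3 m[φ5→M] = [1, 3, 3]
r3 m[φ6→R] = [5, 6, 5]
r3 m[φ6→M] = [2, 3, 6]
r3 m[R→φ0] = [2, 6, 2]
r3 m[R→φ2] = [3, 2, 2]
r3 m[R→φ6] = [1, 4, 0]
r3 m[G→φ1] = [1, 1, 5]
r3 m[G→φ5] = [0, 2, 2]
r3 m[D→φ2] = [4, 6, 6]
r3 m[D→φ3] = [0, 6, 6]
r3 m[D→φ4] = [4, 2, 10]
r3 m[M→φ3] = [3, 6, 5]
r3 m[M→φ4] = [5, 11, 4]
r3 m[M→φ5] = [4, 9, 5]
r3 m[M→φ6] = [3, 10, 4]
r3 m[P→φ0] = [2, 2, 0]
r3 m[P→φ1] = [0, 5, 0]
r4 m[φ0→R] = [1, 2, 0]
r4 m[φ0→P] = [3, 9, 2]
r4 m[φ1→G] = [0, 5, 2]
r4 m[φ1→P] = [6, 3, 1]
r4 m[φ2→R] = [4, 8, 4]
r4 m[φ2→D] = [2, 4, 7]
r4 m[φ3→D] = [9, 5, 10]
r4 m[φ3→M] = [6, 6, 4]
r4 m[φ4→D] = [5, 9, 11]
r4 m[φ4→M] = [4, 11, 6]
r4 m[φ5→G] = [5, 6, 10]
r4 m[φ5→M] = [1, 3, 3]
r4 m[φ6→R] = [5, 6, 5]
r4 m[φ6→M] = [2, 3, 6]
r4 m[R→φ0] = [9, 14, 9]
r4 m[R→φ2] = [6, 8, 5]
r4 m[R→φ6] = [5, 10, 4]
r4 m[G→φ1] = [5, 6, 10]
r4 m[G→φ5] = [0, 5, 2]
r4 m[D→φ2] = [14, 14, 21]
r4 m[D→φ3] = [7, 13, 18]
r4 m[D→φ4] = [11, 9, 17]
r4 m[M→φ3] = [7, 17, 15]
r4 m[M→φ4] = [9, 12, 13]
r4 m[M→φ5] = [12, 20, 16]
r4 m[M→φ6] = [11, 20, 13]
r4 m[P→φ0] = [6, 3, 1]
r4 m[P→φ1] = [3, 9, 2]
r5 m[φ0→R] = [2, 4, 1]
r5 m[φ0→P] = [10, 16, 9]
r5 m[φ1→G] = [2, 8, 4]
r5 m[φ1→P] = [10, 8, 5]
r5 m[φ2→R] = [14, 18, 14]
r5 m[φ2→D] = [5, 7, 10]
r5 m[φ3→D] = [13, 9, 14]
r5 m[φ3→M] = [13, 13, 11]
r5 m[φ4→D] = [9, 14, 13]
r5 m[φ4→M] = [11, 18, 13]
r5 m[φ5→G] = [13, 17, 21]
r5 m[φ5→M] = [1, 3, 6]
r5 m[φ6→R] = [13, 15, 13]
r5 m[φ6→M] = [6, 7, 12]
r5 m[R→φ0] = [9, 14, 9]
r5 m[R→φ2] = [6, 8, 5]
r5 m[R→φ6] = [5, 10, 4]
r5 m[G→φ1] = [5, 6, 10]
r5 m[G→φ5] = [0, 5, 2]
r5 m[D→φ2] = [14, 14, 21]
r5 m[D→φ3] = [7, 13, 18]
r5 m[D→φ4] = [11, 9, 17]
r5 m[M→φ3] = [7, 17, 15]
r5 m[M→φ4] = [9, 12, 13]
r5 m[M→φ5] = [12, 20, 16]
r5 m[M→φ6] = [11, 20, 13]
r5 m[P→φ0] = [6, 3, 1]
r5 m[P→φ1] = [3, 9, 2]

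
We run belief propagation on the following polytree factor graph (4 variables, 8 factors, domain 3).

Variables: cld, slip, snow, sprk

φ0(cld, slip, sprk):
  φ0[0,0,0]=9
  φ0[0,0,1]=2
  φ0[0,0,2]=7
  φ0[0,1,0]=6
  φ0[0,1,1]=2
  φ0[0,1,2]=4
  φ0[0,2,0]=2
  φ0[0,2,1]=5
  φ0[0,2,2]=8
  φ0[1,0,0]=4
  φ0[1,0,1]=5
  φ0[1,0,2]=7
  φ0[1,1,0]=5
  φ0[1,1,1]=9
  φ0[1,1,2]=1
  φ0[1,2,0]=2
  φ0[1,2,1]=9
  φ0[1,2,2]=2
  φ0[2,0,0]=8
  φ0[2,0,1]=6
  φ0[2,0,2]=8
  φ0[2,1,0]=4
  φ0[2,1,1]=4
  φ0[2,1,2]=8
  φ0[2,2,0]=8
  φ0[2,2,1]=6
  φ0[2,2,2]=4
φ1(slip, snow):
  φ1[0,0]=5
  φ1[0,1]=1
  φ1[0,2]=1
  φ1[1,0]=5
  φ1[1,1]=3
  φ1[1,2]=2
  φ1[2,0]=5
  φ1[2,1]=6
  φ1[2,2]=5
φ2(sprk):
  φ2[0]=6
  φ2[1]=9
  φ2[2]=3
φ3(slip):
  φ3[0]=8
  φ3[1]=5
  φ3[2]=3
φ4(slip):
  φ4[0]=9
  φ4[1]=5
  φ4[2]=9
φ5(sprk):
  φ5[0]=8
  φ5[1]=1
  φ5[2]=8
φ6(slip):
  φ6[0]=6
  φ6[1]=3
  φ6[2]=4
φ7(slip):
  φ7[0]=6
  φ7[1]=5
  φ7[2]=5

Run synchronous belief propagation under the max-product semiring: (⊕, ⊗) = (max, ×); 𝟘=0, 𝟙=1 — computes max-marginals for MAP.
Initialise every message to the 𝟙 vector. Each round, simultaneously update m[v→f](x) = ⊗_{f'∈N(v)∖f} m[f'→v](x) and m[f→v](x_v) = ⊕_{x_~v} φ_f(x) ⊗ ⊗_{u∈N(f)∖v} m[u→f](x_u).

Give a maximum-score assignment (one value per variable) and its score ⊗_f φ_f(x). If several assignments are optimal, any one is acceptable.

assignment: (cld=0, slip=0, snow=0, sprk=0); score = 5598720

init: all messages = 𝟙 over 3 values
r1 m[φ0→cld] = [9, 9, 8]
r1 m[φ0→slip] = [9, 9, 9]
r1 m[φ0→sprk] = [9, 9, 8]
r1 m[φ1→slip] = [5, 5, 6]
r1 m[φ1→snow] = [5, 6, 5]
r1 m[φ2→sprk] = [6, 9, 3]
r1 m[φ3→slip] = [8, 5, 3]
r1 m[φ4→slip] = [9, 5, 9]
r1 m[φ5→sprk] = [8, 1, 8]
r1 m[φ6→slip] = [6, 3, 4]
r1 m[φ7→slip] = [6, 5, 5]
r1 m[cld→φ0] = [1, 1, 1]
r1 m[slip→φ0] = [1, 1, 1]
r1 m[slip→φ1] = [1, 1, 1]
r1 m[slip→φ3] = [1, 1, 1]
r1 m[slip→φ4] = [1, 1, 1]
r1 m[slip→φ6] = [1, 1, 1]
r1 m[slip→φ7] = [1, 1, 1]
r1 m[snow→φ1] = [1, 1, 1]
r1 m[sprk→φ0] = [1, 1, 1]
r1 m[sprk→φ2] = [1, 1, 1]
r1 m[sprk→φ5] = [1, 1, 1]
r2 m[φ0→cld] = [9, 9, 8]
r2 m[φ0→slip] = [9, 9, 9]
r2 m[φ0→sprk] = [9, 9, 8]
r2 m[φ1→slip] = [5, 5, 6]
r2 m[φ1→snow] = [5, 6, 5]
r2 m[φ2→sprk] = [6, 9, 3]
r2 m[φ3→slip] = [8, 5, 3]
r2 m[φ4→slip] = [9, 5, 9]
r2 m[φ5→sprk] = [8, 1, 8]
r2 m[φ6→slip] = [6, 3, 4]
r2 m[φ7→slip] = [6, 5, 5]
r2 m[cld→φ0] = [1, 1, 1]
r2 m[slip→φ0] = [12960, 1875, 3240]
r2 m[slip→φ1] = [23328, 3375, 4860]
r2 m[slip→φ3] = [14580, 3375, 9720]
r2 m[slip→φ4] = [12960, 3375, 3240]
r2 m[slip→φ6] = [19440, 5625, 7290]
r2 m[slip→φ7] = [19440, 3375, 5832]
r2 m[snow→φ1] = [1, 1, 1]
r2 m[sprk→φ0] = [48, 9, 24]
r2 m[sprk→φ2] = [72, 9, 64]
r2 m[sprk→φ5] = [54, 81, 24]
r3 m[φ0→cld] = [5598720, 2488320, 4976640]
r3 m[φ0→slip] = [432, 288, 384]
r3 m[φ0→sprk] = [116640, 77760, 103680]
r3 m[φ1→slip] = [5, 5, 6]
r3 m[φ1→snow] = [116640, 29160, 24300]
r3 m[φ2→sprk] = [6, 9, 3]
r3 m[φ3→slip] = [8, 5, 3]
r3 m[φ4→slip] = [9, 5, 9]
r3 m[φ5→sprk] = [8, 1, 8]
r3 m[φ6→slip] = [6, 3, 4]
r3 m[φ7→slip] = [6, 5, 5]
r3 m[cld→φ0] = [1, 1, 1]
r3 m[slip→φ0] = [12960, 1875, 3240]
r3 m[slip→φ1] = [23328, 3375, 4860]
r3 m[slip→φ3] = [14580, 3375, 9720]
r3 m[slip→φ4] = [12960, 3375, 3240]
r3 m[slip→φ6] = [19440, 5625, 7290]
r3 m[slip→φ7] = [19440, 3375, 5832]
r3 m[snow→φ1] = [1, 1, 1]
r3 m[sprk→φ0] = [48, 9, 24]
r3 m[sprk→φ2] = [72, 9, 64]
r3 m[sprk→φ5] = [54, 81, 24]
r4 m[φ0→cld] = [5598720, 2488320, 4976640]
r4 m[φ0→slip] = [432, 288, 384]
r4 m[φ0→sprk] = [116640, 77760, 103680]
r4 m[φ1→slip] = [5, 5, 6]
r4 m[φ1→snow] = [116640, 29160, 24300]
r4 m[φ2→sprk] = [6, 9, 3]
r4 m[φ3→slip] = [8, 5, 3]
r4 m[φ4→slip] = [9, 5, 9]
r4 m[φ5→sprk] = [8, 1, 8]
r4 m[φ6→slip] = [6, 3, 4]
r4 m[φ7→slip] = [6, 5, 5]
r4 m[cld→φ0] = [1, 1, 1]
r4 m[slip→φ0] = [12960, 1875, 3240]
r4 m[slip→φ1] = [1119744, 108000, 207360]
r4 m[slip→φ3] = [699840, 108000, 414720]
r4 m[slip→φ4] = [622080, 108000, 138240]
r4 m[slip→φ6] = [933120, 180000, 311040]
r4 m[slip→φ7] = [933120, 108000, 248832]
r4 m[snow→φ1] = [1, 1, 1]
r4 m[sprk→φ0] = [48, 9, 24]
r4 m[sprk→φ2] = [933120, 77760, 829440]
r4 m[sprk→φ5] = [699840, 699840, 311040]
r5 m[φ0→cld] = [5598720, 2488320, 4976640]
r5 m[φ0→slip] = [432, 288, 384]
r5 m[φ0→sprk] = [116640, 77760, 103680]
r5 m[φ1→slip] = [5, 5, 6]
r5 m[φ1→snow] = [5598720, 1244160, 1119744]
r5 m[φ2→sprk] = [6, 9, 3]
r5 m[φ3→slip] = [8, 5, 3]
r5 m[φ4→slip] = [9, 5, 9]
r5 m[φ5→sprk] = [8, 1, 8]
r5 m[φ6→slip] = [6, 3, 4]
r5 m[φ7→slip] = [6, 5, 5]
r5 m[cld→φ0] = [1, 1, 1]
r5 m[slip→φ0] = [12960, 1875, 3240]
r5 m[slip→φ1] = [1119744, 108000, 207360]
r5 m[slip→φ3] = [699840, 108000, 414720]
r5 m[slip→φ4] = [622080, 108000, 138240]
r5 m[slip→φ6] = [933120, 180000, 311040]
r5 m[slip→φ7] = [933120, 108000, 248832]
r5 m[snow→φ1] = [1, 1, 1]
r5 m[sprk→φ0] = [48, 9, 24]
r5 m[sprk→φ2] = [933120, 77760, 829440]
r5 m[sprk→φ5] = [699840, 699840, 311040]
r6 m[φ0→cld] = [5598720, 2488320, 4976640]
r6 m[φ0→slip] = [432, 288, 384]
r6 m[φ0→sprk] = [116640, 77760, 103680]
r6 m[φ1→slip] = [5, 5, 6]
r6 m[φ1→snow] = [5598720, 1244160, 1119744]
r6 m[φ2→sprk] = [6, 9, 3]
r6 m[φ3→slip] = [8, 5, 3]
r6 m[φ4→slip] = [9, 5, 9]
r6 m[φ5→sprk] = [8, 1, 8]
r6 m[φ6→slip] = [6, 3, 4]
r6 m[φ7→slip] = [6, 5, 5]
r6 m[cld→φ0] = [1, 1, 1]
r6 m[slip→φ0] = [12960, 1875, 3240]
r6 m[slip→φ1] = [1119744, 108000, 207360]
r6 m[slip→φ3] = [699840, 108000, 414720]
r6 m[slip→φ4] = [622080, 108000, 138240]
r6 m[slip→φ6] = [933120, 180000, 311040]
r6 m[slip→φ7] = [933120, 108000, 248832]
r6 m[snow→φ1] = [1, 1, 1]
r6 m[sprk→φ0] = [48, 9, 24]
r6 m[sprk→φ2] = [933120, 77760, 829440]
r6 m[sprk→φ5] = [699840, 699840, 311040]
fixed point reached at round 6
traceback from cld: (cld=0, slip=0, snow=0, sprk=0), score=5598720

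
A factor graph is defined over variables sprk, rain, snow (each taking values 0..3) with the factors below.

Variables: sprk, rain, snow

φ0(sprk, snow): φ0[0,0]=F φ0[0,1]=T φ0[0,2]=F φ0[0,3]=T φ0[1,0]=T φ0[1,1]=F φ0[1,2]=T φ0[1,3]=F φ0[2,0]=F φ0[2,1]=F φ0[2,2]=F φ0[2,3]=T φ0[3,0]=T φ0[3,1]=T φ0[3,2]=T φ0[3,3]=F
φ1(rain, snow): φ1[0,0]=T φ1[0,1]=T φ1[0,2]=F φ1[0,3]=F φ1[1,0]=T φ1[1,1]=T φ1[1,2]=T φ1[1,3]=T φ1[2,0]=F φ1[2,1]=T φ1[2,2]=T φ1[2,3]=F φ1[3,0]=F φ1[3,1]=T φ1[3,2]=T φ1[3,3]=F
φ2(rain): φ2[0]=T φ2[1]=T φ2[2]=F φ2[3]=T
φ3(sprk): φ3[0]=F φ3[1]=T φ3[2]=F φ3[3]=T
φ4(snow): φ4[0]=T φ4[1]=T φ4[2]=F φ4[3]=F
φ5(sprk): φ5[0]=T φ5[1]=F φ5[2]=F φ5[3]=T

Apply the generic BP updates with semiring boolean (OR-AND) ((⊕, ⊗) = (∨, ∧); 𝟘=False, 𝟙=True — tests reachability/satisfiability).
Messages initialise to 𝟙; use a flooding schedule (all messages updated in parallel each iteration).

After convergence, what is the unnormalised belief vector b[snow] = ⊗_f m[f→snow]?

b[snow] = [T, T, F, F]

init: all messages = 𝟙 over 4 values
r1 m[φ0→sprk] = [T, T, T, T]
r1 m[φ0→snow] = [T, T, T, T]
r1 m[φ1→rain] = [T, T, T, T]
r1 m[φ1→snow] = [T, T, T, T]
r1 m[φ2→rain] = [T, T, F, T]
r1 m[φ3→sprk] = [F, T, F, T]
r1 m[φ4→snow] = [T, T, F, F]
r1 m[φ5→sprk] = [T, F, F, T]
r1 m[sprk→φ0] = [T, T, T, T]
r1 m[sprk→φ3] = [T, T, T, T]
r1 m[sprk→φ5] = [T, T, T, T]
r1 m[rain→φ1] = [T, T, T, T]
r1 m[rain→φ2] = [T, T, T, T]
r1 m[snow→φ0] = [T, T, T, T]
r1 m[snow→φ1] = [T, T, T, T]
r1 m[snow→φ4] = [T, T, T, T]
r2 m[φ0→sprk] = [T, T, T, T]
r2 m[φ0→snow] = [T, T, T, T]
r2 m[φ1→rain] = [T, T, T, T]
r2 m[φ1→snow] = [T, T, T, T]
r2 m[φ2→rain] = [T, T, F, T]
r2 m[φ3→sprk] = [F, T, F, T]
r2 m[φ4→snow] = [T, T, F, F]
r2 m[φ5→sprk] = [T, F, F, T]
r2 m[sprk→φ0] = [F, F, F, T]
r2 m[sprk→φ3] = [T, F, F, T]
r2 m[sprk→φ5] = [F, T, F, T]
r2 m[rain→φ1] = [T, T, F, T]
r2 m[rain→φ2] = [T, T, T, T]
r2 m[snow→φ0] = [T, T, F, F]
r2 m[snow→φ1] = [T, T, F, F]
r2 m[snow→φ4] = [T, T, T, T]
r3 m[φ0→sprk] = [T, T, F, T]
r3 m[φ0→snow] = [T, T, T, F]
r3 m[φ1→rain] = [T, T, T, T]
r3 m[φ1→snow] = [T, T, T, T]
r3 m[φ2→rain] = [T, T, F, T]
r3 m[φ3→sprk] = [F, T, F, T]
r3 m[φ4→snow] = [T, T, F, F]
r3 m[φ5→sprk] = [T, F, F, T]
r3 m[sprk→φ0] = [F, F, F, T]
r3 m[sprk→φ3] = [T, F, F, T]
r3 m[sprk→φ5] = [F, T, F, T]
r3 m[rain→φ1] = [T, T, F, T]
r3 m[rain→φ2] = [T, T, T, T]
r3 m[snow→φ0] = [T, T, F, F]
r3 m[snow→φ1] = [T, T, F, F]
r3 m[snow→φ4] = [T, T, T, T]
r4 m[φ0→sprk] = [T, T, F, T]
r4 m[φ0→snow] = [T, T, T, F]
r4 m[φ1→rain] = [T, T, T, T]
r4 m[φ1→snow] = [T, T, T, T]
r4 m[φ2→rain] = [T, T, F, T]
r4 m[φ3→sprk] = [F, T, F, T]
r4 m[φ4→snow] = [T, T, F, F]
r4 m[φ5→sprk] = [T, F, F, T]
r4 m[sprk→φ0] = [F, F, F, T]
r4 m[sprk→φ3] = [T, F, F, T]
r4 m[sprk→φ5] = [F, T, F, T]
r4 m[rain→φ1] = [T, T, F, T]
r4 m[rain→φ2] = [T, T, T, T]
r4 m[snow→φ0] = [T, T, F, F]
r4 m[snow→φ1] = [T, T, F, F]
r4 m[snow→φ4] = [T, T, T, F]
r5 m[φ0→sprk] = [T, T, F, T]
r5 m[φ0→snow] = [T, T, T, F]
r5 m[φ1→rain] = [T, T, T, T]
r5 m[φ1→snow] = [T, T, T, T]
r5 m[φ2→rain] = [T, T, F, T]
r5 m[φ3→sprk] = [F, T, F, T]
r5 m[φ4→snow] = [T, T, F, F]
r5 m[φ5→sprk] = [T, F, F, T]
r5 m[sprk→φ0] = [F, F, F, T]
r5 m[sprk→φ3] = [T, F, F, T]
r5 m[sprk→φ5] = [F, T, F, T]
r5 m[rain→φ1] = [T, T, F, T]
r5 m[rain→φ2] = [T, T, T, T]
r5 m[snow→φ0] = [T, T, F, F]
r5 m[snow→φ1] = [T, T, F, F]
r5 m[snow→φ4] = [T, T, T, F]
fixed point reached at round 5
b[snow] = ⊗ incoming = [T, T, F, F]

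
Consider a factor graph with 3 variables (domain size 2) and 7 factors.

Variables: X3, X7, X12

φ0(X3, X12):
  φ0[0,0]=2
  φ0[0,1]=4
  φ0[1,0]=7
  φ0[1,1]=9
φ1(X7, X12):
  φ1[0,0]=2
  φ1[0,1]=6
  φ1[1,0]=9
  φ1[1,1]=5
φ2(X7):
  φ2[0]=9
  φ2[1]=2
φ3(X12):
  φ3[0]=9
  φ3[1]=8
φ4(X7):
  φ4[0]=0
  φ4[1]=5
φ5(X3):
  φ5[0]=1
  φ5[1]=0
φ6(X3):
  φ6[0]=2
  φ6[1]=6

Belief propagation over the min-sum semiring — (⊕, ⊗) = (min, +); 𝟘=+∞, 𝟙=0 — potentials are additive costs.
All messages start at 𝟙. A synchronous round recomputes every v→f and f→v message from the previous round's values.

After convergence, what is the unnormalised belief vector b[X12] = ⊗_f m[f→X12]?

init: all messages = 𝟙 over 2 values
r1 m[φ0→X3] = [2, 7]
r1 m[φ0→X12] = [2, 4]
r1 m[φ1→X7] = [2, 5]
r1 m[φ1→X12] = [2, 5]
r1 m[φ2→X7] = [9, 2]
r1 m[φ3→X12] = [9, 8]
r1 m[φ4→X7] = [0, 5]
r1 m[φ5→X3] = [1, 0]
r1 m[φ6→X3] = [2, 6]
r1 m[X3→φ0] = [0, 0]
r1 m[X3→φ5] = [0, 0]
r1 m[X3→φ6] = [0, 0]
r1 m[X7→φ1] = [0, 0]
r1 m[X7→φ2] = [0, 0]
r1 m[X7→φ4] = [0, 0]
r1 m[X12→φ0] = [0, 0]
r1 m[X12→φ1] = [0, 0]
r1 m[X12→φ3] = [0, 0]
r2 m[φ0→X3] = [2, 7]
r2 m[φ0→X12] = [2, 4]
r2 m[φ1→X7] = [2, 5]
r2 m[φ1→X12] = [2, 5]
r2 m[φ2→X7] = [9, 2]
r2 m[φ3→X12] = [9, 8]
r2 m[φ4→X7] = [0, 5]
r2 m[φ5→X3] = [1, 0]
r2 m[φ6→X3] = [2, 6]
r2 m[X3→φ0] = [3, 6]
r2 m[X3→φ5] = [4, 13]
r2 m[X3→φ6] = [3, 7]
r2 m[X7→φ1] = [9, 7]
r2 m[X7→φ2] = [2, 10]
r2 m[X7→φ4] = [11, 7]
r2 m[X12→φ0] = [11, 13]
r2 m[X12→φ1] = [11, 12]
r2 m[X12→φ3] = [4, 9]
r3 m[φ0→X3] = [13, 18]
r3 m[φ0→X12] = [5, 7]
r3 m[φ1→X7] = [13, 17]
r3 m[φ1→X12] = [11, 12]
r3 m[φ2→X7] = [9, 2]
r3 m[φ3→X12] = [9, 8]
r3 m[φ4→X7] = [0, 5]
r3 m[φ5→X3] = [1, 0]
r3 m[φ6→X3] = [2, 6]
r3 m[X3→φ0] = [3, 6]
r3 m[X3→φ5] = [4, 13]
r3 m[X3→φ6] = [3, 7]
r3 m[X7→φ1] = [9, 7]
r3 m[X7→φ2] = [2, 10]
r3 m[X7→φ4] = [11, 7]
r3 m[X12→φ0] = [11, 13]
r3 m[X12→φ1] = [11, 12]
r3 m[X12→φ3] = [4, 9]
r4 m[φ0→X3] = [13, 18]
r4 m[φ0→X12] = [5, 7]
r4 m[φ1→X7] = [13, 17]
r4 m[φ1→X12] = [11, 12]
r4 m[φ2→X7] = [9, 2]
r4 m[φ3→X12] = [9, 8]
r4 m[φ4→X7] = [0, 5]
r4 m[φ5→X3] = [1, 0]
r4 m[φ6→X3] = [2, 6]
r4 m[X3→φ0] = [3, 6]
r4 m[X3→φ5] = [15, 24]
r4 m[X3→φ6] = [14, 18]
r4 m[X7→φ1] = [9, 7]
r4 m[X7→φ2] = [13, 22]
r4 m[X7→φ4] = [22, 19]
r4 m[X12→φ0] = [20, 20]
r4 m[X12→φ1] = [14, 15]
r4 m[X12→φ3] = [16, 19]
r5 m[φ0→X3] = [22, 27]
r5 m[φ0→X12] = [5, 7]
r5 m[φ1→X7] = [16, 20]
r5 m[φ1→X12] = [11, 12]
r5 m[φ2→X7] = [9, 2]
r5 m[φ3→X12] = [9, 8]
r5 m[φ4→X7] = [0, 5]
r5 m[φ5→X3] = [1, 0]
r5 m[φ6→X3] = [2, 6]
r5 m[X3→φ0] = [3, 6]
r5 m[X3→φ5] = [15, 24]
r5 m[X3→φ6] = [14, 18]
r5 m[X7→φ1] = [9, 7]
r5 m[X7→φ2] = [13, 22]
r5 m[X7→φ4] = [22, 19]
r5 m[X12→φ0] = [20, 20]
r5 m[X12→φ1] = [14, 15]
r5 m[X12→φ3] = [16, 19]
r6 m[φ0→X3] = [22, 27]
r6 m[φ0→X12] = [5, 7]
r6 m[φ1→X7] = [16, 20]
r6 m[φ1→X12] = [11, 12]
r6 m[φ2→X7] = [9, 2]
r6 m[φ3→X12] = [9, 8]
r6 m[φ4→X7] = [0, 5]
r6 m[φ5→X3] = [1, 0]
r6 m[φ6→X3] = [2, 6]
r6 m[X3→φ0] = [3, 6]
r6 m[X3→φ5] = [24, 33]
r6 m[X3→φ6] = [23, 27]
r6 m[X7→φ1] = [9, 7]
r6 m[X7→φ2] = [16, 25]
r6 m[X7→φ4] = [25, 22]
r6 m[X12→φ0] = [20, 20]
r6 m[X12→φ1] = [14, 15]
r6 m[X12→φ3] = [16, 19]
r7 m[φ0→X3] = [22, 27]
r7 m[φ0→X12] = [5, 7]
r7 m[φ1→X7] = [16, 20]
r7 m[φ1→X12] = [11, 12]
r7 m[φ2→X7] = [9, 2]
r7 m[φ3→X12] = [9, 8]
r7 m[φ4→X7] = [0, 5]
r7 m[φ5→X3] = [1, 0]
r7 m[φ6→X3] = [2, 6]
r7 m[X3→φ0] = [3, 6]
r7 m[X3→φ5] = [24, 33]
r7 m[X3→φ6] = [23, 27]
r7 m[X7→φ1] = [9, 7]
r7 m[X7→φ2] = [16, 25]
r7 m[X7→φ4] = [25, 22]
r7 m[X12→φ0] = [20, 20]
r7 m[X12→φ1] = [14, 15]
r7 m[X12→φ3] = [16, 19]
fixed point reached at round 7
b[X12] = ⊗ incoming = [25, 27]

b[X12] = [25, 27]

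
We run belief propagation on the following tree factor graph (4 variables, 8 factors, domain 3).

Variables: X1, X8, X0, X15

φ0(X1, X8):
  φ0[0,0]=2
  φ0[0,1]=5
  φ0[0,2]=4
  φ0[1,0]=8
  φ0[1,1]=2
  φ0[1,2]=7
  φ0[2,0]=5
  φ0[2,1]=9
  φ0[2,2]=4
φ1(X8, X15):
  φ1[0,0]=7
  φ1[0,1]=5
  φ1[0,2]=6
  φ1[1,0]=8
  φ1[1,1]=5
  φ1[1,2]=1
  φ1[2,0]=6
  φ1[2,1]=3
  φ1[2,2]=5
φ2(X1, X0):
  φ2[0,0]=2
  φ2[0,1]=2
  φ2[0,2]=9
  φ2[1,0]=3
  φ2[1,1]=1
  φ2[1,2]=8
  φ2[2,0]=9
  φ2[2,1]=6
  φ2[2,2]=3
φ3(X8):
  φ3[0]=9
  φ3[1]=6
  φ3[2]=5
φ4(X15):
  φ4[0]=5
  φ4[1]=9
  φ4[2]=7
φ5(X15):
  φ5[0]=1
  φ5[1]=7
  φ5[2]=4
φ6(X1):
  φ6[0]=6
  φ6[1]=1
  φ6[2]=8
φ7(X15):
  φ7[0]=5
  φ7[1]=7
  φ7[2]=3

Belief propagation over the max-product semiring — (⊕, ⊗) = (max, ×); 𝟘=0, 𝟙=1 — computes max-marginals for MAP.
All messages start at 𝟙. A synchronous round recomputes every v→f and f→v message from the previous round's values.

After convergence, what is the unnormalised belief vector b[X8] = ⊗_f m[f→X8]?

b[X8] = [7144200, 8573040, 1905120]

init: all messages = 𝟙 over 3 values
r1 m[φ0→X1] = [5, 8, 9]
r1 m[φ0→X8] = [8, 9, 7]
r1 m[φ1→X8] = [7, 8, 6]
r1 m[φ1→X15] = [8, 5, 6]
r1 m[φ2→X1] = [9, 8, 9]
r1 m[φ2→X0] = [9, 6, 9]
r1 m[φ3→X8] = [9, 6, 5]
r1 m[φ4→X15] = [5, 9, 7]
r1 m[φ5→X15] = [1, 7, 4]
r1 m[φ6→X1] = [6, 1, 8]
r1 m[φ7→X15] = [5, 7, 3]
r1 m[X1→φ0] = [1, 1, 1]
r1 m[X1→φ2] = [1, 1, 1]
r1 m[X1→φ6] = [1, 1, 1]
r1 m[X8→φ0] = [1, 1, 1]
r1 m[X8→φ1] = [1, 1, 1]
r1 m[X8→φ3] = [1, 1, 1]
r1 m[X0→φ2] = [1, 1, 1]
r1 m[X15→φ1] = [1, 1, 1]
r1 m[X15→φ4] = [1, 1, 1]
r1 m[X15→φ5] = [1, 1, 1]
r1 m[X15→φ7] = [1, 1, 1]
r2 m[φ0→X1] = [5, 8, 9]
r2 m[φ0→X8] = [8, 9, 7]
r2 m[φ1→X8] = [7, 8, 6]
r2 m[φ1→X15] = [8, 5, 6]
r2 m[φ2→X1] = [9, 8, 9]
r2 m[φ2→X0] = [9, 6, 9]
r2 m[φ3→X8] = [9, 6, 5]
r2 m[φ4→X15] = [5, 9, 7]
r2 m[φ5→X15] = [1, 7, 4]
r2 m[φ6→X1] = [6, 1, 8]
r2 m[φ7→X15] = [5, 7, 3]
r2 m[X1→φ0] = [54, 8, 72]
r2 m[X1→φ2] = [30, 8, 72]
r2 m[X1→φ6] = [45, 64, 81]
r2 m[X8→φ0] = [63, 48, 30]
r2 m[X8→φ1] = [72, 54, 35]
r2 m[X8→φ3] = [56, 72, 42]
r2 m[X0→φ2] = [1, 1, 1]
r2 m[X15→φ1] = [25, 441, 84]
r2 m[X15→φ4] = [40, 245, 72]
r2 m[X15→φ5] = [200, 315, 126]
r2 m[X15→φ7] = [40, 315, 168]
r3 m[φ0→X1] = [240, 504, 432]
r3 m[φ0→X8] = [360, 648, 288]
r3 m[φ1→X8] = [2205, 2205, 1323]
r3 m[φ1→X15] = [504, 360, 432]
r3 m[φ2→X1] = [9, 8, 9]
r3 m[φ2→X0] = [648, 432, 270]
r3 m[φ3→X8] = [9, 6, 5]
r3 m[φ4→X15] = [5, 9, 7]
r3 m[φ5→X15] = [1, 7, 4]
r3 m[φ6→X1] = [6, 1, 8]
r3 m[φ7→X15] = [5, 7, 3]
r3 m[X1→φ0] = [54, 8, 72]
r3 m[X1→φ2] = [30, 8, 72]
r3 m[X1→φ6] = [45, 64, 81]
r3 m[X8→φ0] = [63, 48, 30]
r3 m[X8→φ1] = [72, 54, 35]
r3 m[X8→φ3] = [56, 72, 42]
r3 m[X0→φ2] = [1, 1, 1]
r3 m[X15→φ1] = [25, 441, 84]
r3 m[X15→φ4] = [40, 245, 72]
r3 m[X15→φ5] = [200, 315, 126]
r3 m[X15→φ7] = [40, 315, 168]
r4 m[φ0→X1] = [240, 504, 432]
r4 m[φ0→X8] = [360, 648, 288]
r4 m[φ1→X8] = [2205, 2205, 1323]
r4 m[φ1→X15] = [504, 360, 432]
r4 m[φ2→X1] = [9, 8, 9]
r4 m[φ2→X0] = [648, 432, 270]
r4 m[φ3→X8] = [9, 6, 5]
r4 m[φ4→X15] = [5, 9, 7]
r4 m[φ5→X15] = [1, 7, 4]
r4 m[φ6→X1] = [6, 1, 8]
r4 m[φ7→X15] = [5, 7, 3]
r4 m[X1→φ0] = [54, 8, 72]
r4 m[X1→φ2] = [1440, 504, 3456]
r4 m[X1→φ6] = [2160, 4032, 3888]
r4 m[X8→φ0] = [19845, 13230, 6615]
r4 m[X8→φ1] = [3240, 3888, 1440]
r4 m[X8→φ3] = [793800, 1428840, 381024]
r4 m[X0→φ2] = [1, 1, 1]
r4 m[X15→φ1] = [25, 441, 84]
r4 m[X15→φ4] = [2520, 17640, 5184]
r4 m[X15→φ5] = [12600, 22680, 9072]
r4 m[X15→φ7] = [2520, 22680, 12096]
r5 m[φ0→X1] = [66150, 158760, 119070]
r5 m[φ0→X8] = [360, 648, 288]
r5 m[φ1→X8] = [2205, 2205, 1323]
r5 m[φ1→X15] = [31104, 19440, 19440]
r5 m[φ2→X1] = [9, 8, 9]
r5 m[φ2→X0] = [31104, 20736, 12960]
r5 m[φ3→X8] = [9, 6, 5]
r5 m[φ4→X15] = [5, 9, 7]
r5 m[φ5→X15] = [1, 7, 4]
r5 m[φ6→X1] = [6, 1, 8]
r5 m[φ7→X15] = [5, 7, 3]
r5 m[X1→φ0] = [54, 8, 72]
r5 m[X1→φ2] = [1440, 504, 3456]
r5 m[X1→φ6] = [2160, 4032, 3888]
r5 m[X8→φ0] = [19845, 13230, 6615]
r5 m[X8→φ1] = [3240, 3888, 1440]
r5 m[X8→φ3] = [793800, 1428840, 381024]
r5 m[X0→φ2] = [1, 1, 1]
r5 m[X15→φ1] = [25, 441, 84]
r5 m[X15→φ4] = [2520, 17640, 5184]
r5 m[X15→φ5] = [12600, 22680, 9072]
r5 m[X15→φ7] = [2520, 22680, 12096]
r6 m[φ0→X1] = [66150, 158760, 119070]
r6 m[φ0→X8] = [360, 648, 288]
r6 m[φ1→X8] = [2205, 2205, 1323]
r6 m[φ1→X15] = [31104, 19440, 19440]
r6 m[φ2→X1] = [9, 8, 9]
r6 m[φ2→X0] = [31104, 20736, 12960]
r6 m[φ3→X8] = [9, 6, 5]
r6 m[φ4→X15] = [5, 9, 7]
r6 m[φ5→X15] = [1, 7, 4]
r6 m[φ6→X1] = [6, 1, 8]
r6 m[φ7→X15] = [5, 7, 3]
r6 m[X1→φ0] = [54, 8, 72]
r6 m[X1→φ2] = [396900, 158760, 952560]
r6 m[X1→φ6] = [595350, 1270080, 1071630]
r6 m[X8→φ0] = [19845, 13230, 6615]
r6 m[X8→φ1] = [3240, 3888, 1440]
r6 m[X8→φ3] = [793800, 1428840, 381024]
r6 m[X0→φ2] = [1, 1, 1]
r6 m[X15→φ1] = [25, 441, 84]
r6 m[X15→φ4] = [155520, 952560, 233280]
r6 m[X15→φ5] = [777600, 1224720, 408240]
r6 m[X15→φ7] = [155520, 1224720, 544320]
r7 m[φ0→X1] = [66150, 158760, 119070]
r7 m[φ0→X8] = [360, 648, 288]
r7 m[φ1→X8] = [2205, 2205, 1323]
r7 m[φ1→X15] = [31104, 19440, 19440]
r7 m[φ2→X1] = [9, 8, 9]
r7 m[φ2→X0] = [8573040, 5715360, 3572100]
r7 m[φ3→X8] = [9, 6, 5]
r7 m[φ4→X15] = [5, 9, 7]
r7 m[φ5→X15] = [1, 7, 4]
r7 m[φ6→X1] = [6, 1, 8]
r7 m[φ7→X15] = [5, 7, 3]
r7 m[X1→φ0] = [54, 8, 72]
r7 m[X1→φ2] = [396900, 158760, 952560]
r7 m[X1→φ6] = [595350, 1270080, 1071630]
r7 m[X8→φ0] = [19845, 13230, 6615]
r7 m[X8→φ1] = [3240, 3888, 1440]
r7 m[X8→φ3] = [793800, 1428840, 381024]
r7 m[X0→φ2] = [1, 1, 1]
r7 m[X15→φ1] = [25, 441, 84]
r7 m[X15→φ4] = [155520, 952560, 233280]
r7 m[X15→φ5] = [777600, 1224720, 408240]
r7 m[X15→φ7] = [155520, 1224720, 544320]
r8 m[φ0→X1] = [66150, 158760, 119070]
r8 m[φ0→X8] = [360, 648, 288]
r8 m[φ1→X8] = [2205, 2205, 1323]
r8 m[φ1→X15] = [31104, 19440, 19440]
r8 m[φ2→X1] = [9, 8, 9]
r8 m[φ2→X0] = [8573040, 5715360, 3572100]
r8 m[φ3→X8] = [9, 6, 5]
r8 m[φ4→X15] = [5, 9, 7]
r8 m[φ5→X15] = [1, 7, 4]
r8 m[φ6→X1] = [6, 1, 8]
r8 m[φ7→X15] = [5, 7, 3]
r8 m[X1→φ0] = [54, 8, 72]
r8 m[X1→φ2] = [396900, 158760, 952560]
r8 m[X1→φ6] = [595350, 1270080, 1071630]
r8 m[X8→φ0] = [19845, 13230, 6615]
r8 m[X8→φ1] = [3240, 3888, 1440]
r8 m[X8→φ3] = [793800, 1428840, 381024]
r8 m[X0→φ2] = [1, 1, 1]
r8 m[X15→φ1] = [25, 441, 84]
r8 m[X15→φ4] = [155520, 952560, 233280]
r8 m[X15→φ5] = [777600, 1224720, 408240]
r8 m[X15→φ7] = [155520, 1224720, 544320]
fixed point reached at round 8
b[X8] = ⊗ incoming = [7144200, 8573040, 1905120]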